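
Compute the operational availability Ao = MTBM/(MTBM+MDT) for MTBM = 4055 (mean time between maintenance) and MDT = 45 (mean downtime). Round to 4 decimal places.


MTBM = 4055
MDT = 45
MTBM + MDT = 4100
Ao = 4055 / 4100
Ao = 0.989

0.989


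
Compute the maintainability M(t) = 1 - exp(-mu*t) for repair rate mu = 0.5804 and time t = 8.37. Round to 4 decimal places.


mu = 0.5804, t = 8.37
mu * t = 0.5804 * 8.37 = 4.8579
exp(-4.8579) = 0.0078
M(t) = 1 - 0.0078
M(t) = 0.9922

0.9922


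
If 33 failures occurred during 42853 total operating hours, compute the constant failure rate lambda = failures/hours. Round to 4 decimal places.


failures = 33
total_hours = 42853
lambda = 33 / 42853
lambda = 0.0008

0.0008


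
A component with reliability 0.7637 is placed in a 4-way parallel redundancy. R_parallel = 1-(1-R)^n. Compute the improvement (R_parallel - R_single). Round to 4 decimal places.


R_single = 0.7637, n = 4
1 - R_single = 0.2363
(1 - R_single)^n = 0.2363^4 = 0.0031
R_parallel = 1 - 0.0031 = 0.9969
Improvement = 0.9969 - 0.7637
Improvement = 0.2332

0.2332


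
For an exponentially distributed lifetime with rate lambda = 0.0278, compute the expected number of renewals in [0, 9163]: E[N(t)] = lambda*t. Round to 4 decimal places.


lambda = 0.0278
t = 9163
E[N(t)] = lambda * t
E[N(t)] = 0.0278 * 9163
E[N(t)] = 254.7314

254.7314


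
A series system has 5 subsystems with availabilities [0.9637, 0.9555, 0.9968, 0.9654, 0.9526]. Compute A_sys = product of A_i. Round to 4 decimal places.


Subsystems: [0.9637, 0.9555, 0.9968, 0.9654, 0.9526]
After subsystem 1 (A=0.9637): product = 0.9637
After subsystem 2 (A=0.9555): product = 0.9208
After subsystem 3 (A=0.9968): product = 0.9179
After subsystem 4 (A=0.9654): product = 0.8861
After subsystem 5 (A=0.9526): product = 0.8441
A_sys = 0.8441

0.8441


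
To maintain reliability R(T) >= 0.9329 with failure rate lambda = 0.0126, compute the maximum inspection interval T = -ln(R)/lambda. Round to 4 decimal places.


R_target = 0.9329
lambda = 0.0126
-ln(0.9329) = 0.0695
T = 0.0695 / 0.0126
T = 5.5125

5.5125


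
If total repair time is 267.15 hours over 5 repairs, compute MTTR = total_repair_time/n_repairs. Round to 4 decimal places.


total_repair_time = 267.15
n_repairs = 5
MTTR = 267.15 / 5
MTTR = 53.43

53.43


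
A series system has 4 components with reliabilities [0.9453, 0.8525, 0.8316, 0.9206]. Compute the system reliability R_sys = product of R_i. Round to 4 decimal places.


Components: [0.9453, 0.8525, 0.8316, 0.9206]
After component 1 (R=0.9453): product = 0.9453
After component 2 (R=0.8525): product = 0.8059
After component 3 (R=0.8316): product = 0.6702
After component 4 (R=0.9206): product = 0.6169
R_sys = 0.6169

0.6169


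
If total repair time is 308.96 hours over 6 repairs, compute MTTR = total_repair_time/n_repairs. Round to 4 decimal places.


total_repair_time = 308.96
n_repairs = 6
MTTR = 308.96 / 6
MTTR = 51.4933

51.4933


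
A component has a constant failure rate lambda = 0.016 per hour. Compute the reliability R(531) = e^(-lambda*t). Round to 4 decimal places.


lambda = 0.016
t = 531
lambda * t = 8.496
R(t) = e^(-8.496)
R(t) = 0.0002

0.0002


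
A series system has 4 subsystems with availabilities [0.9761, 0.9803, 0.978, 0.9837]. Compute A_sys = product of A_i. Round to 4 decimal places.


Subsystems: [0.9761, 0.9803, 0.978, 0.9837]
After subsystem 1 (A=0.9761): product = 0.9761
After subsystem 2 (A=0.9803): product = 0.9569
After subsystem 3 (A=0.978): product = 0.9358
After subsystem 4 (A=0.9837): product = 0.9206
A_sys = 0.9206

0.9206


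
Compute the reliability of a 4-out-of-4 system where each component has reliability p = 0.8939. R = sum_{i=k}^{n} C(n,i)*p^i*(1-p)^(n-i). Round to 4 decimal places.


k = 4, n = 4, p = 0.8939
i=4: C(4,4)=1 * 0.8939^4 * 0.1061^0 = 0.6385
R = sum of terms = 0.6385

0.6385


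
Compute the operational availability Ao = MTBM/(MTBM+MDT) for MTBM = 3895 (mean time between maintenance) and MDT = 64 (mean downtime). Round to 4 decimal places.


MTBM = 3895
MDT = 64
MTBM + MDT = 3959
Ao = 3895 / 3959
Ao = 0.9838

0.9838


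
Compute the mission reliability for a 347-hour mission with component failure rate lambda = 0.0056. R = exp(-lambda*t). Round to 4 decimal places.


lambda = 0.0056
mission_time = 347
lambda * t = 0.0056 * 347 = 1.9432
R = exp(-1.9432)
R = 0.1432

0.1432


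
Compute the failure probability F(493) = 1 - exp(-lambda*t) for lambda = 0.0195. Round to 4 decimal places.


lambda = 0.0195, t = 493
lambda * t = 9.6135
exp(-9.6135) = 0.0001
F(t) = 1 - 0.0001
F(t) = 0.9999

0.9999


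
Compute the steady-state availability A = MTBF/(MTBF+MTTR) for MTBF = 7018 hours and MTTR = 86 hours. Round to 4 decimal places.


MTBF = 7018
MTTR = 86
MTBF + MTTR = 7104
A = 7018 / 7104
A = 0.9879

0.9879


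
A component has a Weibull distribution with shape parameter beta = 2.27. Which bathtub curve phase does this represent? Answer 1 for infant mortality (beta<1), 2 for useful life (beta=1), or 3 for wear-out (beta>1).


beta = 2.27
Compare beta to 1:
beta < 1 => infant mortality (phase 1)
beta = 1 => useful life (phase 2)
beta > 1 => wear-out (phase 3)
Since beta = 2.27, this is wear-out (increasing failure rate)
Phase = 3

3


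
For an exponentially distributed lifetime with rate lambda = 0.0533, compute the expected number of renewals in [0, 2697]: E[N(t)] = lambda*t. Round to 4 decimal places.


lambda = 0.0533
t = 2697
E[N(t)] = lambda * t
E[N(t)] = 0.0533 * 2697
E[N(t)] = 143.7501

143.7501


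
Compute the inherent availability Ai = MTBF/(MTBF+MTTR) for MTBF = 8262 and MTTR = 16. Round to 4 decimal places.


MTBF = 8262
MTTR = 16
MTBF + MTTR = 8278
Ai = 8262 / 8278
Ai = 0.9981

0.9981


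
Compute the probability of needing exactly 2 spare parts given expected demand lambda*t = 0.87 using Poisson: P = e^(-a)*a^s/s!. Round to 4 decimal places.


a = 0.87, s = 2
e^(-a) = e^(-0.87) = 0.419
a^s = 0.87^2 = 0.7569
s! = 2
P = 0.419 * 0.7569 / 2
P = 0.1586

0.1586


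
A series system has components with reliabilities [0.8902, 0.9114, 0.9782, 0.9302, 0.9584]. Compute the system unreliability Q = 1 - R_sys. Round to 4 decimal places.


Components: [0.8902, 0.9114, 0.9782, 0.9302, 0.9584]
After component 1: product = 0.8902
After component 2: product = 0.8113
After component 3: product = 0.7936
After component 4: product = 0.7382
After component 5: product = 0.7075
R_sys = 0.7075
Q = 1 - 0.7075 = 0.2925

0.2925


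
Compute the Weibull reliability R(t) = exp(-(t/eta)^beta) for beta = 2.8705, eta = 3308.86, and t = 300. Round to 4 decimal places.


beta = 2.8705, eta = 3308.86, t = 300
t/eta = 300 / 3308.86 = 0.0907
(t/eta)^beta = 0.0907^2.8705 = 0.001
R(t) = exp(-0.001)
R(t) = 0.999

0.999


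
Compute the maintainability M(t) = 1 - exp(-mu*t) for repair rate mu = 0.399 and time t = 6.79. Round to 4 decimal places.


mu = 0.399, t = 6.79
mu * t = 0.399 * 6.79 = 2.7092
exp(-2.7092) = 0.0666
M(t) = 1 - 0.0666
M(t) = 0.9334

0.9334


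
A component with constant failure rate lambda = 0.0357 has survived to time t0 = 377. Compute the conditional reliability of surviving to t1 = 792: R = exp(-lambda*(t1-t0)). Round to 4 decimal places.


lambda = 0.0357
t0 = 377, t1 = 792
t1 - t0 = 415
lambda * (t1-t0) = 0.0357 * 415 = 14.8155
R = exp(-14.8155)
R = 0.0

0.0


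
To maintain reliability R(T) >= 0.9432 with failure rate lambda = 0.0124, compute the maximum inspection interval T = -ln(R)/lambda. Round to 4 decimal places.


R_target = 0.9432
lambda = 0.0124
-ln(0.9432) = 0.0585
T = 0.0585 / 0.0124
T = 4.7159

4.7159


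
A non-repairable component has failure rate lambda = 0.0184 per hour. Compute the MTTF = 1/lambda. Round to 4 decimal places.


lambda = 0.0184
MTTF = 1 / 0.0184
MTTF = 54.3478

54.3478


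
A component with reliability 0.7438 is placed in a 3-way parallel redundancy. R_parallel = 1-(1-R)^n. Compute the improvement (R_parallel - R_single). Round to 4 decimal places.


R_single = 0.7438, n = 3
1 - R_single = 0.2562
(1 - R_single)^n = 0.2562^3 = 0.0168
R_parallel = 1 - 0.0168 = 0.9832
Improvement = 0.9832 - 0.7438
Improvement = 0.2394

0.2394


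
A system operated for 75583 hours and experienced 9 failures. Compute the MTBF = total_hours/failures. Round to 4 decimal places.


total_hours = 75583
failures = 9
MTBF = 75583 / 9
MTBF = 8398.1111

8398.1111


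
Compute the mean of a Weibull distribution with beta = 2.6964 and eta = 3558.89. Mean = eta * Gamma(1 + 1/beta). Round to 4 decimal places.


beta = 2.6964, eta = 3558.89
1/beta = 0.3709
1 + 1/beta = 1.3709
Gamma(1.3709) = 0.8892
Mean = 3558.89 * 0.8892
Mean = 3164.7167

3164.7167


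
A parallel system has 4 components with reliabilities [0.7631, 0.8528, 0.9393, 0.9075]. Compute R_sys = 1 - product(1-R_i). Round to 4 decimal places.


Components: [0.7631, 0.8528, 0.9393, 0.9075]
(1 - 0.7631) = 0.2369, running product = 0.2369
(1 - 0.8528) = 0.1472, running product = 0.0349
(1 - 0.9393) = 0.0607, running product = 0.0021
(1 - 0.9075) = 0.0925, running product = 0.0002
Product of (1-R_i) = 0.0002
R_sys = 1 - 0.0002 = 0.9998

0.9998


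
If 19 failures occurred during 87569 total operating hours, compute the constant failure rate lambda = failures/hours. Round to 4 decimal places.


failures = 19
total_hours = 87569
lambda = 19 / 87569
lambda = 0.0002

0.0002


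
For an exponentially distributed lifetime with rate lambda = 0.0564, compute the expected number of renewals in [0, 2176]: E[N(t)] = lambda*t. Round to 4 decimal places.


lambda = 0.0564
t = 2176
E[N(t)] = lambda * t
E[N(t)] = 0.0564 * 2176
E[N(t)] = 122.7264

122.7264


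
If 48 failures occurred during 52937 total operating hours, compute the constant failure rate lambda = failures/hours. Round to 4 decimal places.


failures = 48
total_hours = 52937
lambda = 48 / 52937
lambda = 0.0009

0.0009


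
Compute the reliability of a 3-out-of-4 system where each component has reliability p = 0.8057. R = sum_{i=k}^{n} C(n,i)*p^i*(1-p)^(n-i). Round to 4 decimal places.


k = 3, n = 4, p = 0.8057
i=3: C(4,3)=4 * 0.8057^3 * 0.1943^1 = 0.4065
i=4: C(4,4)=1 * 0.8057^4 * 0.1943^0 = 0.4214
R = sum of terms = 0.8279

0.8279


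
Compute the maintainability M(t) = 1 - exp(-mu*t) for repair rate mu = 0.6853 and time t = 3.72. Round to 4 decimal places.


mu = 0.6853, t = 3.72
mu * t = 0.6853 * 3.72 = 2.5493
exp(-2.5493) = 0.0781
M(t) = 1 - 0.0781
M(t) = 0.9219

0.9219


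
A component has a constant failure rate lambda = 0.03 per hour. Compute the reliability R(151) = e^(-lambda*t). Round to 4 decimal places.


lambda = 0.03
t = 151
lambda * t = 4.53
R(t) = e^(-4.53)
R(t) = 0.0108

0.0108


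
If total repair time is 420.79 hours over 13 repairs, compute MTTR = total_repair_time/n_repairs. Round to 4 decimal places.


total_repair_time = 420.79
n_repairs = 13
MTTR = 420.79 / 13
MTTR = 32.3685

32.3685


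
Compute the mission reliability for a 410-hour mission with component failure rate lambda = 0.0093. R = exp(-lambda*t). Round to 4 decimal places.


lambda = 0.0093
mission_time = 410
lambda * t = 0.0093 * 410 = 3.813
R = exp(-3.813)
R = 0.0221

0.0221


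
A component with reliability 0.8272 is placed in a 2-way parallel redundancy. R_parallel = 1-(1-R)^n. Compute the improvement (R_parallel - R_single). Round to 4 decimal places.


R_single = 0.8272, n = 2
1 - R_single = 0.1728
(1 - R_single)^n = 0.1728^2 = 0.0299
R_parallel = 1 - 0.0299 = 0.9701
Improvement = 0.9701 - 0.8272
Improvement = 0.1429

0.1429


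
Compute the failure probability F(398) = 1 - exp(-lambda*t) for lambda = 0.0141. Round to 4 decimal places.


lambda = 0.0141, t = 398
lambda * t = 5.6118
exp(-5.6118) = 0.0037
F(t) = 1 - 0.0037
F(t) = 0.9963

0.9963


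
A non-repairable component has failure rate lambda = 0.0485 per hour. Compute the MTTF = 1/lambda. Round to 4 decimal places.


lambda = 0.0485
MTTF = 1 / 0.0485
MTTF = 20.6186

20.6186


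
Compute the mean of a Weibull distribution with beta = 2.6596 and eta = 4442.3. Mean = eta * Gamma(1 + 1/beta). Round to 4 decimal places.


beta = 2.6596, eta = 4442.3
1/beta = 0.376
1 + 1/beta = 1.376
Gamma(1.376) = 0.8888
Mean = 4442.3 * 0.8888
Mean = 3948.4792

3948.4792


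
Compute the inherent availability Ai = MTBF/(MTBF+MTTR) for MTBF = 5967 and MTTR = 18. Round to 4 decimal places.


MTBF = 5967
MTTR = 18
MTBF + MTTR = 5985
Ai = 5967 / 5985
Ai = 0.997

0.997


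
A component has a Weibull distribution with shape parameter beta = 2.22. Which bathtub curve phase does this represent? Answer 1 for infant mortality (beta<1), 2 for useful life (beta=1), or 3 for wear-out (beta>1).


beta = 2.22
Compare beta to 1:
beta < 1 => infant mortality (phase 1)
beta = 1 => useful life (phase 2)
beta > 1 => wear-out (phase 3)
Since beta = 2.22, this is wear-out (increasing failure rate)
Phase = 3

3


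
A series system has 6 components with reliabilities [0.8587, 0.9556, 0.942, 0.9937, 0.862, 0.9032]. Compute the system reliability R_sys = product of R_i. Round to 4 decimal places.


Components: [0.8587, 0.9556, 0.942, 0.9937, 0.862, 0.9032]
After component 1 (R=0.8587): product = 0.8587
After component 2 (R=0.9556): product = 0.8206
After component 3 (R=0.942): product = 0.773
After component 4 (R=0.9937): product = 0.7681
After component 5 (R=0.862): product = 0.6621
After component 6 (R=0.9032): product = 0.598
R_sys = 0.598

0.598


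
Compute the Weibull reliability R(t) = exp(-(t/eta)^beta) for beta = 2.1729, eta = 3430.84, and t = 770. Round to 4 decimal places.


beta = 2.1729, eta = 3430.84, t = 770
t/eta = 770 / 3430.84 = 0.2244
(t/eta)^beta = 0.2244^2.1729 = 0.0389
R(t) = exp(-0.0389)
R(t) = 0.9618

0.9618


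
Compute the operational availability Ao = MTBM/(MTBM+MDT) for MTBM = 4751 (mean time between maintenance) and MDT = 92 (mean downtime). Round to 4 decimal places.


MTBM = 4751
MDT = 92
MTBM + MDT = 4843
Ao = 4751 / 4843
Ao = 0.981

0.981


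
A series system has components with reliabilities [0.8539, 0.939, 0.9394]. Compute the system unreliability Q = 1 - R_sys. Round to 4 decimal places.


Components: [0.8539, 0.939, 0.9394]
After component 1: product = 0.8539
After component 2: product = 0.8018
After component 3: product = 0.7532
R_sys = 0.7532
Q = 1 - 0.7532 = 0.2468

0.2468


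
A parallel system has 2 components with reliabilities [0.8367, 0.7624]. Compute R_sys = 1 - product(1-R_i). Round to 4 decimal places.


Components: [0.8367, 0.7624]
(1 - 0.8367) = 0.1633, running product = 0.1633
(1 - 0.7624) = 0.2376, running product = 0.0388
Product of (1-R_i) = 0.0388
R_sys = 1 - 0.0388 = 0.9612

0.9612


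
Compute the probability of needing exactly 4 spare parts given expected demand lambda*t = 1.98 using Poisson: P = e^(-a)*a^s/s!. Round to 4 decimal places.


a = 1.98, s = 4
e^(-a) = e^(-1.98) = 0.1381
a^s = 1.98^4 = 15.3695
s! = 24
P = 0.1381 * 15.3695 / 24
P = 0.0884

0.0884


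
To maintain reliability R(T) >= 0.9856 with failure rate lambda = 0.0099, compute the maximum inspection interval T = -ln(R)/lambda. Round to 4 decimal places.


R_target = 0.9856
lambda = 0.0099
-ln(0.9856) = 0.0145
T = 0.0145 / 0.0099
T = 1.4651

1.4651


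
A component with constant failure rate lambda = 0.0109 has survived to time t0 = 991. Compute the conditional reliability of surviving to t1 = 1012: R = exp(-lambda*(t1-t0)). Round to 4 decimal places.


lambda = 0.0109
t0 = 991, t1 = 1012
t1 - t0 = 21
lambda * (t1-t0) = 0.0109 * 21 = 0.2289
R = exp(-0.2289)
R = 0.7954

0.7954


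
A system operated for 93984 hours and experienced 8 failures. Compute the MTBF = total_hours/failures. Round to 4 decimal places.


total_hours = 93984
failures = 8
MTBF = 93984 / 8
MTBF = 11748.0

11748.0


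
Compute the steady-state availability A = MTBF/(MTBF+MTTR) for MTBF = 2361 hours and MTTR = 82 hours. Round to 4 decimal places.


MTBF = 2361
MTTR = 82
MTBF + MTTR = 2443
A = 2361 / 2443
A = 0.9664

0.9664


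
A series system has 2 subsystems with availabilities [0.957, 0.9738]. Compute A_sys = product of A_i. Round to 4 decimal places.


Subsystems: [0.957, 0.9738]
After subsystem 1 (A=0.957): product = 0.957
After subsystem 2 (A=0.9738): product = 0.9319
A_sys = 0.9319

0.9319


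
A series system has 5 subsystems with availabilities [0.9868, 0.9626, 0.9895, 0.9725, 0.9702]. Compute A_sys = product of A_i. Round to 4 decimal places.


Subsystems: [0.9868, 0.9626, 0.9895, 0.9725, 0.9702]
After subsystem 1 (A=0.9868): product = 0.9868
After subsystem 2 (A=0.9626): product = 0.9499
After subsystem 3 (A=0.9895): product = 0.9399
After subsystem 4 (A=0.9725): product = 0.9141
After subsystem 5 (A=0.9702): product = 0.8868
A_sys = 0.8868

0.8868


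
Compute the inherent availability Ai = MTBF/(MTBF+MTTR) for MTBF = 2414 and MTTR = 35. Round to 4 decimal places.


MTBF = 2414
MTTR = 35
MTBF + MTTR = 2449
Ai = 2414 / 2449
Ai = 0.9857

0.9857


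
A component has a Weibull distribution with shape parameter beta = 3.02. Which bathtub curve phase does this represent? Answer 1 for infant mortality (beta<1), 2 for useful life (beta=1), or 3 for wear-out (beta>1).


beta = 3.02
Compare beta to 1:
beta < 1 => infant mortality (phase 1)
beta = 1 => useful life (phase 2)
beta > 1 => wear-out (phase 3)
Since beta = 3.02, this is wear-out (increasing failure rate)
Phase = 3

3


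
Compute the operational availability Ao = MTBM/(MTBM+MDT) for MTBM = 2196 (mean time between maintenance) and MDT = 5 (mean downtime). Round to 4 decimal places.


MTBM = 2196
MDT = 5
MTBM + MDT = 2201
Ao = 2196 / 2201
Ao = 0.9977

0.9977


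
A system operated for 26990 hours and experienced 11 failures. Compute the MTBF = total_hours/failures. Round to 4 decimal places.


total_hours = 26990
failures = 11
MTBF = 26990 / 11
MTBF = 2453.6364

2453.6364


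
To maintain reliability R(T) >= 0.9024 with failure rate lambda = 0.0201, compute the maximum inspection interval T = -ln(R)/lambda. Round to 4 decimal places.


R_target = 0.9024
lambda = 0.0201
-ln(0.9024) = 0.1027
T = 0.1027 / 0.0201
T = 5.1093

5.1093


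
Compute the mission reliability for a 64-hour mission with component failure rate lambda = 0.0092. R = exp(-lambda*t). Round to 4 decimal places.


lambda = 0.0092
mission_time = 64
lambda * t = 0.0092 * 64 = 0.5888
R = exp(-0.5888)
R = 0.555

0.555


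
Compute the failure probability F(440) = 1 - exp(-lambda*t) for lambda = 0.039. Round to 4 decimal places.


lambda = 0.039, t = 440
lambda * t = 17.16
exp(-17.16) = 0.0
F(t) = 1 - 0.0
F(t) = 1.0

1.0


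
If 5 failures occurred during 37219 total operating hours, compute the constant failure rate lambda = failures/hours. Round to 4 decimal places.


failures = 5
total_hours = 37219
lambda = 5 / 37219
lambda = 0.0001

0.0001


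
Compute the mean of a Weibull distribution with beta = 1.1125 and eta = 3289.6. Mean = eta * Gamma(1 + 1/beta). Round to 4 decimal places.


beta = 1.1125, eta = 3289.6
1/beta = 0.8989
1 + 1/beta = 1.8989
Gamma(1.8989) = 0.9614
Mean = 3289.6 * 0.9614
Mean = 3162.5603

3162.5603


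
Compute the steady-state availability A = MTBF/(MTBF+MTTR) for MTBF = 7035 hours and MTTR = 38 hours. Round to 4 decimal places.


MTBF = 7035
MTTR = 38
MTBF + MTTR = 7073
A = 7035 / 7073
A = 0.9946

0.9946


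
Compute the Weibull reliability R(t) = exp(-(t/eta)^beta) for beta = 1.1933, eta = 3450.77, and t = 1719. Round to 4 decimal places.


beta = 1.1933, eta = 3450.77, t = 1719
t/eta = 1719 / 3450.77 = 0.4981
(t/eta)^beta = 0.4981^1.1933 = 0.4354
R(t) = exp(-0.4354)
R(t) = 0.647

0.647


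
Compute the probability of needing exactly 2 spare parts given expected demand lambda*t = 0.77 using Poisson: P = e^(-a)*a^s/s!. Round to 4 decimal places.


a = 0.77, s = 2
e^(-a) = e^(-0.77) = 0.463
a^s = 0.77^2 = 0.5929
s! = 2
P = 0.463 * 0.5929 / 2
P = 0.1373

0.1373


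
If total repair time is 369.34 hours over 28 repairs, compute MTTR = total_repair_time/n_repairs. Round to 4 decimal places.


total_repair_time = 369.34
n_repairs = 28
MTTR = 369.34 / 28
MTTR = 13.1907

13.1907


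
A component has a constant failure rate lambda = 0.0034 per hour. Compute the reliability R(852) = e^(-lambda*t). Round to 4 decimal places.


lambda = 0.0034
t = 852
lambda * t = 2.8968
R(t) = e^(-2.8968)
R(t) = 0.0552

0.0552


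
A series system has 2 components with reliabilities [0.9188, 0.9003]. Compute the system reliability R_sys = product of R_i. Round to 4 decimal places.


Components: [0.9188, 0.9003]
After component 1 (R=0.9188): product = 0.9188
After component 2 (R=0.9003): product = 0.8272
R_sys = 0.8272

0.8272


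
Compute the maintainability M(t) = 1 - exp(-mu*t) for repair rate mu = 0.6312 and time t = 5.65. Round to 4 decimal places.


mu = 0.6312, t = 5.65
mu * t = 0.6312 * 5.65 = 3.5663
exp(-3.5663) = 0.0283
M(t) = 1 - 0.0283
M(t) = 0.9717

0.9717


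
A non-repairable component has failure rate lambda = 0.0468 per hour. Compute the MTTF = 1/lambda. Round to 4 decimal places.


lambda = 0.0468
MTTF = 1 / 0.0468
MTTF = 21.3675

21.3675


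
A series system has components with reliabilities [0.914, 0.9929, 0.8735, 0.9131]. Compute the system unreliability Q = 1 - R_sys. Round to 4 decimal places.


Components: [0.914, 0.9929, 0.8735, 0.9131]
After component 1: product = 0.914
After component 2: product = 0.9075
After component 3: product = 0.7927
After component 4: product = 0.7238
R_sys = 0.7238
Q = 1 - 0.7238 = 0.2762

0.2762


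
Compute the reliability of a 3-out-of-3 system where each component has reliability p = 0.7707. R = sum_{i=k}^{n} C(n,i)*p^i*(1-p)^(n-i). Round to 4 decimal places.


k = 3, n = 3, p = 0.7707
i=3: C(3,3)=1 * 0.7707^3 * 0.2293^0 = 0.4578
R = sum of terms = 0.4578

0.4578


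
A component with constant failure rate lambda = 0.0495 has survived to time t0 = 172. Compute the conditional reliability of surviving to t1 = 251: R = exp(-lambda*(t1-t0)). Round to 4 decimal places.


lambda = 0.0495
t0 = 172, t1 = 251
t1 - t0 = 79
lambda * (t1-t0) = 0.0495 * 79 = 3.9105
R = exp(-3.9105)
R = 0.02

0.02


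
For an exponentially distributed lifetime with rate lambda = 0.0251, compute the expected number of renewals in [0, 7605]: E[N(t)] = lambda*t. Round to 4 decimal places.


lambda = 0.0251
t = 7605
E[N(t)] = lambda * t
E[N(t)] = 0.0251 * 7605
E[N(t)] = 190.8855

190.8855


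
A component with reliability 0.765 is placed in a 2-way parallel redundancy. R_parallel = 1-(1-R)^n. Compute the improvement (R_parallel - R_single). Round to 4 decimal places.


R_single = 0.765, n = 2
1 - R_single = 0.235
(1 - R_single)^n = 0.235^2 = 0.0552
R_parallel = 1 - 0.0552 = 0.9448
Improvement = 0.9448 - 0.765
Improvement = 0.1798

0.1798


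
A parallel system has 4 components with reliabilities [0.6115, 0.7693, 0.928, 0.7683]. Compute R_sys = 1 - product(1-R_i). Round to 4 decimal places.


Components: [0.6115, 0.7693, 0.928, 0.7683]
(1 - 0.6115) = 0.3885, running product = 0.3885
(1 - 0.7693) = 0.2307, running product = 0.0896
(1 - 0.928) = 0.072, running product = 0.0065
(1 - 0.7683) = 0.2317, running product = 0.0015
Product of (1-R_i) = 0.0015
R_sys = 1 - 0.0015 = 0.9985

0.9985


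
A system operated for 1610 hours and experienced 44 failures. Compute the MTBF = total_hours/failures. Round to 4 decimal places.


total_hours = 1610
failures = 44
MTBF = 1610 / 44
MTBF = 36.5909

36.5909


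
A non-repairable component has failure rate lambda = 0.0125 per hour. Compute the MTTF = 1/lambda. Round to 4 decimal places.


lambda = 0.0125
MTTF = 1 / 0.0125
MTTF = 80.0

80.0


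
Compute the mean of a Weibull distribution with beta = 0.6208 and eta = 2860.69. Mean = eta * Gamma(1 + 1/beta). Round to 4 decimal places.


beta = 0.6208, eta = 2860.69
1/beta = 1.6108
1 + 1/beta = 2.6108
Gamma(2.6108) = 1.4413
Mean = 2860.69 * 1.4413
Mean = 4123.21

4123.21


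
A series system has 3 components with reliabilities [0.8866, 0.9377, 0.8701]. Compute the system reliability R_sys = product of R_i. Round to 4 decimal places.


Components: [0.8866, 0.9377, 0.8701]
After component 1 (R=0.8866): product = 0.8866
After component 2 (R=0.9377): product = 0.8314
After component 3 (R=0.8701): product = 0.7234
R_sys = 0.7234

0.7234


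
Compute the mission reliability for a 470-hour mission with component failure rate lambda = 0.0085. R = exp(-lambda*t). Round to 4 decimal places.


lambda = 0.0085
mission_time = 470
lambda * t = 0.0085 * 470 = 3.995
R = exp(-3.995)
R = 0.0184

0.0184


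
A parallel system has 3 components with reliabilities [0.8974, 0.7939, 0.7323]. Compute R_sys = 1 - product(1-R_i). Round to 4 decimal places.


Components: [0.8974, 0.7939, 0.7323]
(1 - 0.8974) = 0.1026, running product = 0.1026
(1 - 0.7939) = 0.2061, running product = 0.0211
(1 - 0.7323) = 0.2677, running product = 0.0057
Product of (1-R_i) = 0.0057
R_sys = 1 - 0.0057 = 0.9943

0.9943


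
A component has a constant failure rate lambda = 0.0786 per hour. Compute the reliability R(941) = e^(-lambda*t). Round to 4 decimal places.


lambda = 0.0786
t = 941
lambda * t = 73.9626
R(t) = e^(-73.9626)
R(t) = 0.0

0.0


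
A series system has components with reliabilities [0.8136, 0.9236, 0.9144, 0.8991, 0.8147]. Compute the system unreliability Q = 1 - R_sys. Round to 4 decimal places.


Components: [0.8136, 0.9236, 0.9144, 0.8991, 0.8147]
After component 1: product = 0.8136
After component 2: product = 0.7514
After component 3: product = 0.6871
After component 4: product = 0.6178
After component 5: product = 0.5033
R_sys = 0.5033
Q = 1 - 0.5033 = 0.4967

0.4967


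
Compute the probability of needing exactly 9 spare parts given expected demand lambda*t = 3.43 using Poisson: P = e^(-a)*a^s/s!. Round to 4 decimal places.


a = 3.43, s = 9
e^(-a) = e^(-3.43) = 0.0324
a^s = 3.43^9 = 65712.3624
s! = 362880
P = 0.0324 * 65712.3624 / 362880
P = 0.0059

0.0059


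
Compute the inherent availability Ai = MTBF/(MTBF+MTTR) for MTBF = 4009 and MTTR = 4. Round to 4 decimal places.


MTBF = 4009
MTTR = 4
MTBF + MTTR = 4013
Ai = 4009 / 4013
Ai = 0.999

0.999


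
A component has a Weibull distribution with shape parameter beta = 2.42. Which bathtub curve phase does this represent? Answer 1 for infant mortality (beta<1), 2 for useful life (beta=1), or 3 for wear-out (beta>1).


beta = 2.42
Compare beta to 1:
beta < 1 => infant mortality (phase 1)
beta = 1 => useful life (phase 2)
beta > 1 => wear-out (phase 3)
Since beta = 2.42, this is wear-out (increasing failure rate)
Phase = 3

3


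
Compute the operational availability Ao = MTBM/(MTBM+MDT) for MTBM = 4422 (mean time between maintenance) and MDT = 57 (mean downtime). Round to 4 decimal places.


MTBM = 4422
MDT = 57
MTBM + MDT = 4479
Ao = 4422 / 4479
Ao = 0.9873

0.9873


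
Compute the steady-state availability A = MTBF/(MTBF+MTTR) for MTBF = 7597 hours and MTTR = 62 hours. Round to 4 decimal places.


MTBF = 7597
MTTR = 62
MTBF + MTTR = 7659
A = 7597 / 7659
A = 0.9919

0.9919


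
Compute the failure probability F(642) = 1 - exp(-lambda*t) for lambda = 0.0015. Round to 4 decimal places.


lambda = 0.0015, t = 642
lambda * t = 0.963
exp(-0.963) = 0.3817
F(t) = 1 - 0.3817
F(t) = 0.6183

0.6183


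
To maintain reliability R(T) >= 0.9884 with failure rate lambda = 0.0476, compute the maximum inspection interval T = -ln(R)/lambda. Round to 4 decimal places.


R_target = 0.9884
lambda = 0.0476
-ln(0.9884) = 0.0117
T = 0.0117 / 0.0476
T = 0.2451

0.2451


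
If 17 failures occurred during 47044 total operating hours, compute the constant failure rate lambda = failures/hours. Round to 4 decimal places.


failures = 17
total_hours = 47044
lambda = 17 / 47044
lambda = 0.0004

0.0004


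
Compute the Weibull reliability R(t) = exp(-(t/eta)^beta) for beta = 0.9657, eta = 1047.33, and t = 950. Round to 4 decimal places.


beta = 0.9657, eta = 1047.33, t = 950
t/eta = 950 / 1047.33 = 0.9071
(t/eta)^beta = 0.9071^0.9657 = 0.9101
R(t) = exp(-0.9101)
R(t) = 0.4025

0.4025


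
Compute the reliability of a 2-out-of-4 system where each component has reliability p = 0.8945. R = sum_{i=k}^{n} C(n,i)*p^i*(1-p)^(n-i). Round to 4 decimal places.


k = 2, n = 4, p = 0.8945
i=2: C(4,2)=6 * 0.8945^2 * 0.1055^2 = 0.0534
i=3: C(4,3)=4 * 0.8945^3 * 0.1055^1 = 0.302
i=4: C(4,4)=1 * 0.8945^4 * 0.1055^0 = 0.6402
R = sum of terms = 0.9957

0.9957


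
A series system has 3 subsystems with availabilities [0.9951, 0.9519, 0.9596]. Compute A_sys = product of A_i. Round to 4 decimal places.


Subsystems: [0.9951, 0.9519, 0.9596]
After subsystem 1 (A=0.9951): product = 0.9951
After subsystem 2 (A=0.9519): product = 0.9472
After subsystem 3 (A=0.9596): product = 0.909
A_sys = 0.909

0.909


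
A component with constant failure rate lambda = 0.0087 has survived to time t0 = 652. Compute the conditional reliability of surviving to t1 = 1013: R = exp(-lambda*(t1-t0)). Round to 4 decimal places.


lambda = 0.0087
t0 = 652, t1 = 1013
t1 - t0 = 361
lambda * (t1-t0) = 0.0087 * 361 = 3.1407
R = exp(-3.1407)
R = 0.0433

0.0433


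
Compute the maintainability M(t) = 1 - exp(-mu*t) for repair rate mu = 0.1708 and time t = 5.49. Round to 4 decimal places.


mu = 0.1708, t = 5.49
mu * t = 0.1708 * 5.49 = 0.9377
exp(-0.9377) = 0.3915
M(t) = 1 - 0.3915
M(t) = 0.6085

0.6085


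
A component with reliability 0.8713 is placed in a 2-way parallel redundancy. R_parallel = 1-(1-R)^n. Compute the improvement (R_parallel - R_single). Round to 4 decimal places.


R_single = 0.8713, n = 2
1 - R_single = 0.1287
(1 - R_single)^n = 0.1287^2 = 0.0166
R_parallel = 1 - 0.0166 = 0.9834
Improvement = 0.9834 - 0.8713
Improvement = 0.1121

0.1121


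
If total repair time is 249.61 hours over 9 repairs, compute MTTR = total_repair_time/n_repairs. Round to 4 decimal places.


total_repair_time = 249.61
n_repairs = 9
MTTR = 249.61 / 9
MTTR = 27.7344

27.7344


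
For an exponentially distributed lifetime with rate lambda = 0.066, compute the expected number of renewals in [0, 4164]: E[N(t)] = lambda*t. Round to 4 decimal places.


lambda = 0.066
t = 4164
E[N(t)] = lambda * t
E[N(t)] = 0.066 * 4164
E[N(t)] = 274.824

274.824


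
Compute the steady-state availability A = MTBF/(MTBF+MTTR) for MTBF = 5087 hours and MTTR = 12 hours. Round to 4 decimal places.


MTBF = 5087
MTTR = 12
MTBF + MTTR = 5099
A = 5087 / 5099
A = 0.9976

0.9976


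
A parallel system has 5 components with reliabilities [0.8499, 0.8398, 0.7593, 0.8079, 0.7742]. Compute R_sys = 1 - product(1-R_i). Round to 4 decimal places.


Components: [0.8499, 0.8398, 0.7593, 0.8079, 0.7742]
(1 - 0.8499) = 0.1501, running product = 0.1501
(1 - 0.8398) = 0.1602, running product = 0.024
(1 - 0.7593) = 0.2407, running product = 0.0058
(1 - 0.8079) = 0.1921, running product = 0.0011
(1 - 0.7742) = 0.2258, running product = 0.0003
Product of (1-R_i) = 0.0003
R_sys = 1 - 0.0003 = 0.9997

0.9997


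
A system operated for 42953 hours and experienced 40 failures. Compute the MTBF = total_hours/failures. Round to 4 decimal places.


total_hours = 42953
failures = 40
MTBF = 42953 / 40
MTBF = 1073.825

1073.825


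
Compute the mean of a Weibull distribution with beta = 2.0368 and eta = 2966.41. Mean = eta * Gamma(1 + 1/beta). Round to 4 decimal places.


beta = 2.0368, eta = 2966.41
1/beta = 0.491
1 + 1/beta = 1.491
Gamma(1.491) = 0.886
Mean = 2966.41 * 0.886
Mean = 2628.1465

2628.1465


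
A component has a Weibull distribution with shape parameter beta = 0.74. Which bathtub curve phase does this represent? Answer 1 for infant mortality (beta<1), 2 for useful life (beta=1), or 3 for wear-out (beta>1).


beta = 0.74
Compare beta to 1:
beta < 1 => infant mortality (phase 1)
beta = 1 => useful life (phase 2)
beta > 1 => wear-out (phase 3)
Since beta = 0.74, this is infant mortality (decreasing failure rate)
Phase = 1

1


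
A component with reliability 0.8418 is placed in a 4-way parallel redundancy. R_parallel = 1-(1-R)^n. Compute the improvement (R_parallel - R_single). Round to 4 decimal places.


R_single = 0.8418, n = 4
1 - R_single = 0.1582
(1 - R_single)^n = 0.1582^4 = 0.0006
R_parallel = 1 - 0.0006 = 0.9994
Improvement = 0.9994 - 0.8418
Improvement = 0.1576

0.1576


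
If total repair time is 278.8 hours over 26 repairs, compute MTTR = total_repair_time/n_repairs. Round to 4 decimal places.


total_repair_time = 278.8
n_repairs = 26
MTTR = 278.8 / 26
MTTR = 10.7231

10.7231


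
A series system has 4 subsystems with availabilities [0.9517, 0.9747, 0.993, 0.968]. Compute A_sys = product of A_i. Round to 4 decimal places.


Subsystems: [0.9517, 0.9747, 0.993, 0.968]
After subsystem 1 (A=0.9517): product = 0.9517
After subsystem 2 (A=0.9747): product = 0.9276
After subsystem 3 (A=0.993): product = 0.9211
After subsystem 4 (A=0.968): product = 0.8917
A_sys = 0.8917

0.8917


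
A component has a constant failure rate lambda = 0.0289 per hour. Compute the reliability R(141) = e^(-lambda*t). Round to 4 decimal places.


lambda = 0.0289
t = 141
lambda * t = 4.0749
R(t) = e^(-4.0749)
R(t) = 0.017

0.017


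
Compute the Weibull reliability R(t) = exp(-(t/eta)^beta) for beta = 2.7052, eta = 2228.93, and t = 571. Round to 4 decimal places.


beta = 2.7052, eta = 2228.93, t = 571
t/eta = 571 / 2228.93 = 0.2562
(t/eta)^beta = 0.2562^2.7052 = 0.0251
R(t) = exp(-0.0251)
R(t) = 0.9752

0.9752


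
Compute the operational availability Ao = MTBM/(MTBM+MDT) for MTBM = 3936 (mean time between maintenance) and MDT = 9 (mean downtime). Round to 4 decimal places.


MTBM = 3936
MDT = 9
MTBM + MDT = 3945
Ao = 3936 / 3945
Ao = 0.9977

0.9977


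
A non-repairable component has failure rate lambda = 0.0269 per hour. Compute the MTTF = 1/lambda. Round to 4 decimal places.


lambda = 0.0269
MTTF = 1 / 0.0269
MTTF = 37.1747

37.1747


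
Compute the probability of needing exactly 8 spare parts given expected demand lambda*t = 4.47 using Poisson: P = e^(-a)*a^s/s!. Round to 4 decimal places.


a = 4.47, s = 8
e^(-a) = e^(-4.47) = 0.0114
a^s = 4.47^8 = 159389.675
s! = 40320
P = 0.0114 * 159389.675 / 40320
P = 0.0453

0.0453


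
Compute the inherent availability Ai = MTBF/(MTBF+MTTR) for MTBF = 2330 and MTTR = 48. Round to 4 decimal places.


MTBF = 2330
MTTR = 48
MTBF + MTTR = 2378
Ai = 2330 / 2378
Ai = 0.9798

0.9798


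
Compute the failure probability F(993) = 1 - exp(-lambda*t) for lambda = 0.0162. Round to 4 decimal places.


lambda = 0.0162, t = 993
lambda * t = 16.0866
exp(-16.0866) = 0.0
F(t) = 1 - 0.0
F(t) = 1.0

1.0


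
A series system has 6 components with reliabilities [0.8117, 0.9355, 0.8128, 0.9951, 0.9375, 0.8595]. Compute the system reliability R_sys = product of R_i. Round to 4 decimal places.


Components: [0.8117, 0.9355, 0.8128, 0.9951, 0.9375, 0.8595]
After component 1 (R=0.8117): product = 0.8117
After component 2 (R=0.9355): product = 0.7593
After component 3 (R=0.8128): product = 0.6172
After component 4 (R=0.9951): product = 0.6142
After component 5 (R=0.9375): product = 0.5758
After component 6 (R=0.8595): product = 0.4949
R_sys = 0.4949

0.4949


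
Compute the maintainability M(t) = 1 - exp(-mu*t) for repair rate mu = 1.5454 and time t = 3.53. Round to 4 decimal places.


mu = 1.5454, t = 3.53
mu * t = 1.5454 * 3.53 = 5.4553
exp(-5.4553) = 0.0043
M(t) = 1 - 0.0043
M(t) = 0.9957

0.9957


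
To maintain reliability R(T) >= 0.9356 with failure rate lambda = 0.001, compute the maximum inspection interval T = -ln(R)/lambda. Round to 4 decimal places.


R_target = 0.9356
lambda = 0.001
-ln(0.9356) = 0.0666
T = 0.0666 / 0.001
T = 66.5672

66.5672


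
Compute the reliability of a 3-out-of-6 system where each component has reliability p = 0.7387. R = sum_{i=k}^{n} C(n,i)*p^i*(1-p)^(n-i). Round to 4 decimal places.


k = 3, n = 6, p = 0.7387
i=3: C(6,3)=20 * 0.7387^3 * 0.2613^3 = 0.1438
i=4: C(6,4)=15 * 0.7387^4 * 0.2613^2 = 0.305
i=5: C(6,5)=6 * 0.7387^5 * 0.2613^1 = 0.3449
i=6: C(6,6)=1 * 0.7387^6 * 0.2613^0 = 0.1625
R = sum of terms = 0.9561

0.9561


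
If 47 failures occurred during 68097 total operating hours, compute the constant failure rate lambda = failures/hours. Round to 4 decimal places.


failures = 47
total_hours = 68097
lambda = 47 / 68097
lambda = 0.0007

0.0007


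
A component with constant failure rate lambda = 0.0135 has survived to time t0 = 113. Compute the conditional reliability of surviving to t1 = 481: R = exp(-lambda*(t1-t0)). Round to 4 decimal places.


lambda = 0.0135
t0 = 113, t1 = 481
t1 - t0 = 368
lambda * (t1-t0) = 0.0135 * 368 = 4.968
R = exp(-4.968)
R = 0.007

0.007


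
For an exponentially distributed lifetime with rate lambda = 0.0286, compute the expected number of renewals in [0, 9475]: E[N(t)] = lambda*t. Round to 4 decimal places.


lambda = 0.0286
t = 9475
E[N(t)] = lambda * t
E[N(t)] = 0.0286 * 9475
E[N(t)] = 270.985

270.985


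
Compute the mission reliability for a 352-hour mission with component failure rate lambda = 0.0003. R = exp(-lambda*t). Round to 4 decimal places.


lambda = 0.0003
mission_time = 352
lambda * t = 0.0003 * 352 = 0.1056
R = exp(-0.1056)
R = 0.8998

0.8998


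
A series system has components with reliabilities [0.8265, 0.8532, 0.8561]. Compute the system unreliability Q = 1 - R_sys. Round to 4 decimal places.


Components: [0.8265, 0.8532, 0.8561]
After component 1: product = 0.8265
After component 2: product = 0.7052
After component 3: product = 0.6037
R_sys = 0.6037
Q = 1 - 0.6037 = 0.3963

0.3963


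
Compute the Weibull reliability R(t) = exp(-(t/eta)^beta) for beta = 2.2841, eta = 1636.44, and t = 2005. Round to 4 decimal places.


beta = 2.2841, eta = 1636.44, t = 2005
t/eta = 2005 / 1636.44 = 1.2252
(t/eta)^beta = 1.2252^2.2841 = 1.5903
R(t) = exp(-1.5903)
R(t) = 0.2039

0.2039


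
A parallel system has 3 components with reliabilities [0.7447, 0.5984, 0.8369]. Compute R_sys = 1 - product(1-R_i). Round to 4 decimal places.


Components: [0.7447, 0.5984, 0.8369]
(1 - 0.7447) = 0.2553, running product = 0.2553
(1 - 0.5984) = 0.4016, running product = 0.1025
(1 - 0.8369) = 0.1631, running product = 0.0167
Product of (1-R_i) = 0.0167
R_sys = 1 - 0.0167 = 0.9833

0.9833


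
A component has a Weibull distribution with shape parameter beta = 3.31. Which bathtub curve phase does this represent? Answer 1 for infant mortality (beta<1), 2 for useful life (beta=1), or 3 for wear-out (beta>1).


beta = 3.31
Compare beta to 1:
beta < 1 => infant mortality (phase 1)
beta = 1 => useful life (phase 2)
beta > 1 => wear-out (phase 3)
Since beta = 3.31, this is wear-out (increasing failure rate)
Phase = 3

3


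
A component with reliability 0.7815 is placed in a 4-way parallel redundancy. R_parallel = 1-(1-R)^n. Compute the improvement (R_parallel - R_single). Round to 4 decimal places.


R_single = 0.7815, n = 4
1 - R_single = 0.2185
(1 - R_single)^n = 0.2185^4 = 0.0023
R_parallel = 1 - 0.0023 = 0.9977
Improvement = 0.9977 - 0.7815
Improvement = 0.2162

0.2162


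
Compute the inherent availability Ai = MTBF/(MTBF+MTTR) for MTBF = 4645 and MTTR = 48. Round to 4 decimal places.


MTBF = 4645
MTTR = 48
MTBF + MTTR = 4693
Ai = 4645 / 4693
Ai = 0.9898

0.9898


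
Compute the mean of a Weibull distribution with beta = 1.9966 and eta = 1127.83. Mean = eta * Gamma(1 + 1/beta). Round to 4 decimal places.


beta = 1.9966, eta = 1127.83
1/beta = 0.5009
1 + 1/beta = 1.5009
Gamma(1.5009) = 0.8863
Mean = 1127.83 * 0.8863
Mean = 999.5447

999.5447


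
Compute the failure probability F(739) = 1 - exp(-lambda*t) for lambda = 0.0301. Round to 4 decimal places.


lambda = 0.0301, t = 739
lambda * t = 22.2439
exp(-22.2439) = 0.0
F(t) = 1 - 0.0
F(t) = 1.0

1.0
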